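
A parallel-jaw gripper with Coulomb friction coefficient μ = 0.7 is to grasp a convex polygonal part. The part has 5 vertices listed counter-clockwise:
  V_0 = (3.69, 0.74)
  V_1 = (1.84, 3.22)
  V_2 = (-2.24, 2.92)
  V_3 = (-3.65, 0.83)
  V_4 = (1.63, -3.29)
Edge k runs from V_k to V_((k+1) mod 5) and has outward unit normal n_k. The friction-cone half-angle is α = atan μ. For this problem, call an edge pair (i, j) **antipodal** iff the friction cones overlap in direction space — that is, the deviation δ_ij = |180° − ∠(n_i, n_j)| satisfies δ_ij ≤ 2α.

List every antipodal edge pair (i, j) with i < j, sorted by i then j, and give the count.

count = 4; pairs: (0,3), (1,3), (1,4), (2,4)

α = atan 0.7 = 34.99°;  2α = 69.98°
n_0 = (+0.8015, +0.5979)
n_1 = (-0.0733, +0.9973)
n_2 = (-0.8290, +0.5593)
n_3 = (-0.6152, -0.7884)
n_4 = (+0.8904, -0.4551)
  (0,1): δ = 122.52°  ·
  (0,2): δ = 70.73°  ·
  (0,3): δ = 15.31°  ✓
  (0,4): δ = 116.20°  ·
  (1,2): δ = 128.21°  ·
  (1,3): δ = 42.17°  ✓
  (1,4): δ = 58.72°  ✓
  (2,3): δ = 93.96°  ·
  (2,4): δ = 6.93°  ✓
  (3,4): δ = 79.11°  ·
antipodal pairs: 4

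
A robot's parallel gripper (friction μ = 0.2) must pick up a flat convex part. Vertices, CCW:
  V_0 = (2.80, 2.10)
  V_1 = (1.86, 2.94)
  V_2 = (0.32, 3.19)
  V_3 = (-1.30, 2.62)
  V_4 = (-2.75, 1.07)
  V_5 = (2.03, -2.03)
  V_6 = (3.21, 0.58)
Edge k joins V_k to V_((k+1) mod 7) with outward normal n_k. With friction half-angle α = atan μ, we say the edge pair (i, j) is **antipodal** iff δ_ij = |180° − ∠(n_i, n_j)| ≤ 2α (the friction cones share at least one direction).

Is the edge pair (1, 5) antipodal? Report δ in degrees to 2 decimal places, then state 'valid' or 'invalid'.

δ = 74.89°, invalid

α = atan 0.2 = 11.31°;  2α = 22.62°
edge 1: e_1 = (-1.54, +0.25);  n_1 = (+0.1602, +0.9871)
edge 5: e_5 = (+1.18, +2.61);  n_5 = (+0.9112, -0.4120)
∠(n_1, n_5) = 105.11°
δ = |180° − 105.11°| = 74.89°
74.89° > 2α = 22.62°  →  invalid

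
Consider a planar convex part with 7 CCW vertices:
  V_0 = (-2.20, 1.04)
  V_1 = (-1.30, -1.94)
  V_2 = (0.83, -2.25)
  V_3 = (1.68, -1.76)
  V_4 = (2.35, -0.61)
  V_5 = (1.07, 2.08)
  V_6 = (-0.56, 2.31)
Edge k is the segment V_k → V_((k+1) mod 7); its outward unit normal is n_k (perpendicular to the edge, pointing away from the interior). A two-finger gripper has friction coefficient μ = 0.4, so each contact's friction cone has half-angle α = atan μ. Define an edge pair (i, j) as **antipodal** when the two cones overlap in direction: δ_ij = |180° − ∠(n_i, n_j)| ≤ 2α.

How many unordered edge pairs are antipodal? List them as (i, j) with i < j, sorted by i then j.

α = atan 0.4 = 21.80°;  2α = 43.60°
n_0 = (-0.9573, -0.2891)
n_1 = (-0.1440, -0.9896)
n_2 = (+0.4994, -0.8664)
n_3 = (+0.8641, -0.5034)
n_4 = (+0.9030, +0.4297)
n_5 = (+0.1397, +0.9902)
n_6 = (-0.6123, +0.7906)
  (0,1): δ = 115.09°  ·
  (0,2): δ = 76.84°  ·
  (0,3): δ = 47.03°  ·
  (0,4): δ = 8.64°  ✓
  (0,5): δ = 65.16°  ·
  (0,6): δ = 110.95°  ·
  (1,2): δ = 141.76°  ·
  (1,3): δ = 111.94°  ·
  (1,4): δ = 56.27°  ·
  (1,5): δ = 0.25°  ✓
  (1,6): δ = 46.03°  ·
  (2,3): δ = 150.19°  ·
  (2,4): δ = 94.52°  ·
  (2,5): δ = 37.99°  ✓
  (2,6): δ = 7.79°  ✓
  (3,4): δ = 124.33°  ·
  (3,5): δ = 67.81°  ·
  (3,6): δ = 22.02°  ✓
  (4,5): δ = 123.48°  ·
  (4,6): δ = 77.69°  ·
  (5,6): δ = 134.21°  ·
antipodal pairs: 5

count = 5; pairs: (0,4), (1,5), (2,5), (2,6), (3,6)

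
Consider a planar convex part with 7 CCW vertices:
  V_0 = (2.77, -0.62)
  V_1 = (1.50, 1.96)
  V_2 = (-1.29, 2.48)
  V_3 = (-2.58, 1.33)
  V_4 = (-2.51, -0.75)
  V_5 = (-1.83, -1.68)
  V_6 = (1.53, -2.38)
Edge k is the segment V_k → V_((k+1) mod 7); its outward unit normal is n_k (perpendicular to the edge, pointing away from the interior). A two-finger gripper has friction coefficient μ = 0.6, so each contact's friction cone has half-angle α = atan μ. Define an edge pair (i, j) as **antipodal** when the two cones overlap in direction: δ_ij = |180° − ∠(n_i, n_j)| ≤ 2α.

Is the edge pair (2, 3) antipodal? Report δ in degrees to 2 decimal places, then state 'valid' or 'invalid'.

δ = 129.79°, invalid

α = atan 0.6 = 30.96°;  2α = 61.93°
edge 2: e_2 = (-1.29, -1.15);  n_2 = (-0.6654, +0.7465)
edge 3: e_3 = (+0.07, -2.08);  n_3 = (-0.9994, -0.0336)
∠(n_2, n_3) = 50.21°
δ = |180° − 50.21°| = 129.79°
129.79° > 2α = 61.93°  →  invalid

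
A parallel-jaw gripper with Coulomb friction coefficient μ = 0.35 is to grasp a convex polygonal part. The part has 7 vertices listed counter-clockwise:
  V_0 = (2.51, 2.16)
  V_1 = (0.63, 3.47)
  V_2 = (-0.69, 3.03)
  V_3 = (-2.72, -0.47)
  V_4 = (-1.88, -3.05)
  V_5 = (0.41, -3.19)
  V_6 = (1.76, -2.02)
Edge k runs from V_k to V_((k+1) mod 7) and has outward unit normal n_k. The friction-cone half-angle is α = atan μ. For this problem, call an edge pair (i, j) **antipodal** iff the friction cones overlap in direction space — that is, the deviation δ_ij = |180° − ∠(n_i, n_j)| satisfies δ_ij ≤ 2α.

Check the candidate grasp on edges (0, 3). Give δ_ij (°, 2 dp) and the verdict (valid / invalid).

δ = 37.10°, valid

α = atan 0.35 = 19.29°;  2α = 38.58°
edge 0: e_0 = (-1.88, +1.31);  n_0 = (+0.5717, +0.8205)
edge 3: e_3 = (+0.84, -2.58);  n_3 = (-0.9509, -0.3096)
∠(n_0, n_3) = 142.90°
δ = |180° − 142.90°| = 37.10°
37.10° ≤ 2α = 38.58°  →  valid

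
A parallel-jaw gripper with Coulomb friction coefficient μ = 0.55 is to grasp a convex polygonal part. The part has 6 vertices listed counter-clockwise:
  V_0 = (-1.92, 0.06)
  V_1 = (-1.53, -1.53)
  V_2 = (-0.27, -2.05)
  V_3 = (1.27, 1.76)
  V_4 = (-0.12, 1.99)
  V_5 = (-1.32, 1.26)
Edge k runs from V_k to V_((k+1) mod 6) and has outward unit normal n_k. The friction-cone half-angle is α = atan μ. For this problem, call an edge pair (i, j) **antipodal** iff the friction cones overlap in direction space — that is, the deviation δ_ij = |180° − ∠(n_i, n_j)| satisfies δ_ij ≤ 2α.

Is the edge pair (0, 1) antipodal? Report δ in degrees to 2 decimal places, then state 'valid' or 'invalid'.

α = atan 0.55 = 28.81°;  2α = 57.62°
edge 0: e_0 = (+0.39, -1.59);  n_0 = (-0.9712, -0.2382)
edge 1: e_1 = (+1.26, -0.52);  n_1 = (-0.3815, -0.9244)
∠(n_0, n_1) = 53.79°
δ = |180° − 53.79°| = 126.21°
126.21° > 2α = 57.62°  →  invalid

δ = 126.21°, invalid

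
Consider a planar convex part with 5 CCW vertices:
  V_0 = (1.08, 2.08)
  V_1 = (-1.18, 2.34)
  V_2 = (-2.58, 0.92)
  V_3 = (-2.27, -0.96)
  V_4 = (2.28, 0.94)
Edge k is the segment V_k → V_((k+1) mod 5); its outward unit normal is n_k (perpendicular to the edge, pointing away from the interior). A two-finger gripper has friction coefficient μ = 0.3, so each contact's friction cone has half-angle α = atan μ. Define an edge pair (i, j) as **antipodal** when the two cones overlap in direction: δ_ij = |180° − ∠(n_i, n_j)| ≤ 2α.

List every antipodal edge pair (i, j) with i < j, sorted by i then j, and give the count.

count = 2; pairs: (0,3), (1,3)

α = atan 0.3 = 16.70°;  2α = 33.40°
n_0 = (+0.1143, +0.9934)
n_1 = (-0.7121, +0.7021)
n_2 = (-0.9867, -0.1627)
n_3 = (+0.3853, -0.9228)
n_4 = (+0.6887, +0.7250)
  (0,1): δ = 128.03°  ·
  (0,2): δ = 74.07°  ·
  (0,3): δ = 29.23°  ✓
  (0,4): δ = 143.03°  ·
  (1,2): δ = 126.04°  ·
  (1,3): δ = 22.74°  ✓
  (1,4): δ = 91.06°  ·
  (2,3): δ = 76.70°  ·
  (2,4): δ = 37.11°  ·
  (3,4): δ = 66.20°  ·
antipodal pairs: 2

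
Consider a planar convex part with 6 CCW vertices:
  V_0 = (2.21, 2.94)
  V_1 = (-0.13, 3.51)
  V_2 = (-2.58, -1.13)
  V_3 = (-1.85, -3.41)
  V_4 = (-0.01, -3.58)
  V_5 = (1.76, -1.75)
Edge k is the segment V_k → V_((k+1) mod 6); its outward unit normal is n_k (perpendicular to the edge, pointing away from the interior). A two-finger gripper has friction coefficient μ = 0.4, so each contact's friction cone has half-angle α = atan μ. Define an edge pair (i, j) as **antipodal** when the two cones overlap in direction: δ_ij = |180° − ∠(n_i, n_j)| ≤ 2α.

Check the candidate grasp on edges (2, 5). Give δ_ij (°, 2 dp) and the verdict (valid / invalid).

δ = 23.23°, valid

α = atan 0.4 = 21.80°;  2α = 43.60°
edge 2: e_2 = (+0.73, -2.28);  n_2 = (-0.9524, -0.3049)
edge 5: e_5 = (+0.45, +4.69);  n_5 = (+0.9954, -0.0955)
∠(n_2, n_5) = 156.77°
δ = |180° − 156.77°| = 23.23°
23.23° ≤ 2α = 43.60°  →  valid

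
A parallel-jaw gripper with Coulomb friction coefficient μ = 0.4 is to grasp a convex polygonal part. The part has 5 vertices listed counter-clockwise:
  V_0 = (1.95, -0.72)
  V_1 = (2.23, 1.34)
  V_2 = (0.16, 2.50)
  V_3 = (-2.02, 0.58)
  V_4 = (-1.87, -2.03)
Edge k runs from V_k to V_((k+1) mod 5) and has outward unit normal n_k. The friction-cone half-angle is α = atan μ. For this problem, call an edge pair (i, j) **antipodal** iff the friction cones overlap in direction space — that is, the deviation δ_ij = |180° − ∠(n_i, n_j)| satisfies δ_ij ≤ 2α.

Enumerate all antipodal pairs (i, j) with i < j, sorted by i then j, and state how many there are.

count = 3; pairs: (0,2), (0,3), (2,4)

α = atan 0.4 = 21.80°;  2α = 43.60°
n_0 = (+0.9909, -0.1347)
n_1 = (+0.4889, +0.8724)
n_2 = (-0.6609, +0.7504)
n_3 = (-0.9984, -0.0574)
n_4 = (+0.3244, -0.9459)
  (0,1): δ = 111.53°  ·
  (0,2): δ = 40.89°  ✓
  (0,3): δ = 11.03°  ✓
  (0,4): δ = 116.67°  ·
  (1,2): δ = 109.36°  ·
  (1,3): δ = 57.45°  ·
  (1,4): δ = 48.19°  ·
  (2,3): δ = 128.08°  ·
  (2,4): δ = 22.44°  ✓
  (3,4): δ = 74.36°  ·
antipodal pairs: 3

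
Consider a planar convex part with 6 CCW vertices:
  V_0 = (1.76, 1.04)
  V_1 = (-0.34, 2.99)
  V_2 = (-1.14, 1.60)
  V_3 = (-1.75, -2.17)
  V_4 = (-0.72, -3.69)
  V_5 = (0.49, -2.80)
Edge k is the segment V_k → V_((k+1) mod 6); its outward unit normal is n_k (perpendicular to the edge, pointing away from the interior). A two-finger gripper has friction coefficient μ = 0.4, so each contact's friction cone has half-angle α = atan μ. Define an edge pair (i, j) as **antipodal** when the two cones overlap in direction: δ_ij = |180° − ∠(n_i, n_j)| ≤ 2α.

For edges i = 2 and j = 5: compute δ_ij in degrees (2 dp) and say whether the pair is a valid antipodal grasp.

α = atan 0.4 = 21.80°;  2α = 43.60°
edge 2: e_2 = (-0.61, -3.77);  n_2 = (-0.9872, +0.1597)
edge 5: e_5 = (+1.27, +3.84);  n_5 = (+0.9494, -0.3140)
∠(n_2, n_5) = 170.89°
δ = |180° − 170.89°| = 9.11°
9.11° ≤ 2α = 43.60°  →  valid

δ = 9.11°, valid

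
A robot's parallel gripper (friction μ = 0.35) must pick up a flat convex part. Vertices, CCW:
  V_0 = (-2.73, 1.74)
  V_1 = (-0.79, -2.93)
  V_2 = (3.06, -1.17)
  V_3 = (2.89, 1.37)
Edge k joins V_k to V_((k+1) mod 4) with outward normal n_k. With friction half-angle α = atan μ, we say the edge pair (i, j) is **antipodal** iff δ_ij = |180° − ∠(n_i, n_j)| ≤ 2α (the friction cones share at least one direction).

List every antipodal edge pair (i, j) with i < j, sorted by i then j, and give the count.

α = atan 0.35 = 19.29°;  2α = 38.58°
n_0 = (-0.9235, -0.3836)
n_1 = (+0.4158, -0.9095)
n_2 = (+0.9978, +0.0668)
n_3 = (+0.0657, +0.9978)
  (0,1): δ = 87.99°  ·
  (0,2): δ = 18.73°  ✓
  (0,3): δ = 63.67°  ·
  (1,2): δ = 110.74°  ·
  (1,3): δ = 28.33°  ✓
  (2,3): δ = 97.60°  ·
antipodal pairs: 2

count = 2; pairs: (0,2), (1,3)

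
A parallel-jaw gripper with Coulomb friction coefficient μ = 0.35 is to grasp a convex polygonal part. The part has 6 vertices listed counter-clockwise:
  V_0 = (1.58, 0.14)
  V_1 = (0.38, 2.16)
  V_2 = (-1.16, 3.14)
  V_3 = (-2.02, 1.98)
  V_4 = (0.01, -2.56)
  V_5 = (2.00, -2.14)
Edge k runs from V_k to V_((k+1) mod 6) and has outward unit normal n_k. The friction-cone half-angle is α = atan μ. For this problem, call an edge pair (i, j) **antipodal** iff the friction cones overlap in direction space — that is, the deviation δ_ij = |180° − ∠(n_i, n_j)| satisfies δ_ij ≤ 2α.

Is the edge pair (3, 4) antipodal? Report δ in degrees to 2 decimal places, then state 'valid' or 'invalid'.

δ = 102.17°, invalid

α = atan 0.35 = 19.29°;  2α = 38.58°
edge 3: e_3 = (+2.03, -4.54);  n_3 = (-0.9129, -0.4082)
edge 4: e_4 = (+1.99, +0.42);  n_4 = (+0.2065, -0.9784)
∠(n_3, n_4) = 77.83°
δ = |180° − 77.83°| = 102.17°
102.17° > 2α = 38.58°  →  invalid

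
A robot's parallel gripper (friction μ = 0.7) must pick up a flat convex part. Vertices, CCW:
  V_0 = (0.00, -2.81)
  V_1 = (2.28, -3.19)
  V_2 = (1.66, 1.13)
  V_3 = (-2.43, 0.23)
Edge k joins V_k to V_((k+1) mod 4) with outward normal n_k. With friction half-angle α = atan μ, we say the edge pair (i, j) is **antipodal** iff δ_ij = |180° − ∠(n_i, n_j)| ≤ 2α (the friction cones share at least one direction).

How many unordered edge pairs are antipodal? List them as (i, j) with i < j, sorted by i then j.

count = 3; pairs: (0,2), (1,3), (2,3)

α = atan 0.7 = 34.99°;  2α = 69.98°
n_0 = (-0.1644, -0.9864)
n_1 = (+0.9899, +0.1421)
n_2 = (-0.2149, +0.9766)
n_3 = (-0.7811, -0.6244)
  (0,1): δ = 72.37°  ·
  (0,2): δ = 21.87°  ✓
  (0,3): δ = 138.10°  ·
  (1,2): δ = 85.76°  ·
  (1,3): δ = 30.47°  ✓
  (2,3): δ = 63.77°  ✓
antipodal pairs: 3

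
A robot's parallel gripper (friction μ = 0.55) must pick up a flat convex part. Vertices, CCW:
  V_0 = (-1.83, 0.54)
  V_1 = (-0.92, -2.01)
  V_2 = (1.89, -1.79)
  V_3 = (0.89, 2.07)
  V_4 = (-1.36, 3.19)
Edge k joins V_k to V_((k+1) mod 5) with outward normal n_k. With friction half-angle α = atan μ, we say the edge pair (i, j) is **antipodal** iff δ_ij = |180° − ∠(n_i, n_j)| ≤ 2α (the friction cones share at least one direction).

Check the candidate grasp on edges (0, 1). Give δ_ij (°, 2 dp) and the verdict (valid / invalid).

δ = 105.16°, invalid

α = atan 0.55 = 28.81°;  2α = 57.62°
edge 0: e_0 = (+0.91, -2.55);  n_0 = (-0.9418, -0.3361)
edge 1: e_1 = (+2.81, +0.22);  n_1 = (+0.0781, -0.9969)
∠(n_0, n_1) = 74.84°
δ = |180° − 74.84°| = 105.16°
105.16° > 2α = 57.62°  →  invalid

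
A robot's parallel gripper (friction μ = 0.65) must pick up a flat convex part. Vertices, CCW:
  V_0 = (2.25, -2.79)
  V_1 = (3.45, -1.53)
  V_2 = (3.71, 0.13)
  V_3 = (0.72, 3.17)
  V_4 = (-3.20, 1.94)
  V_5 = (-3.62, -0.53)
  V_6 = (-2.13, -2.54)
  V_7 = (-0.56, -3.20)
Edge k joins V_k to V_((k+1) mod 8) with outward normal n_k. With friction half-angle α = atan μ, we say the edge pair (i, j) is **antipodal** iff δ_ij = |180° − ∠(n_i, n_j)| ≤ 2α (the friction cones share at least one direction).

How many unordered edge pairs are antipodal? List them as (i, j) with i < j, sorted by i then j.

α = atan 0.65 = 33.02°;  2α = 66.05°
n_0 = (+0.7241, -0.6897)
n_1 = (+0.9880, -0.1547)
n_2 = (+0.7129, +0.7012)
n_3 = (-0.2994, +0.9541)
n_4 = (-0.9858, +0.1676)
n_5 = (-0.8033, -0.5955)
n_6 = (-0.3875, -0.9219)
n_7 = (+0.1444, -0.9895)
  (0,1): δ = 145.30°  ·
  (0,2): δ = 91.87°  ·
  (0,3): δ = 28.98°  ✓
  (0,4): δ = 33.95°  ✓
  (0,5): δ = 80.15°  ·
  (0,6): δ = 110.80°  ·
  (0,7): δ = 141.90°  ·
  (1,2): δ = 126.57°  ·
  (1,3): δ = 63.68°  ✓
  (1,4): δ = 0.75°  ✓
  (1,5): δ = 45.45°  ✓
  (1,6): δ = 76.10°  ·
  (1,7): δ = 107.20°  ·
  (2,3): δ = 117.10°  ·
  (2,4): δ = 54.18°  ✓
  (2,5): δ = 7.98°  ✓
  (2,6): δ = 22.67°  ✓
  (2,7): δ = 53.78°  ✓
  (3,4): δ = 117.07°  ·
  (3,5): δ = 70.87°  ·
  (3,6): δ = 40.22°  ✓
  (3,7): δ = 9.12°  ✓
  (4,5): δ = 133.80°  ·
  (4,6): δ = 103.15°  ·
  (4,7): δ = 72.05°  ·
  (5,6): δ = 149.35°  ·
  (5,7): δ = 118.25°  ·
  (6,7): δ = 148.90°  ·
antipodal pairs: 11

count = 11; pairs: (0,3), (0,4), (1,3), (1,4), (1,5), (2,4), (2,5), (2,6), (2,7), (3,6), (3,7)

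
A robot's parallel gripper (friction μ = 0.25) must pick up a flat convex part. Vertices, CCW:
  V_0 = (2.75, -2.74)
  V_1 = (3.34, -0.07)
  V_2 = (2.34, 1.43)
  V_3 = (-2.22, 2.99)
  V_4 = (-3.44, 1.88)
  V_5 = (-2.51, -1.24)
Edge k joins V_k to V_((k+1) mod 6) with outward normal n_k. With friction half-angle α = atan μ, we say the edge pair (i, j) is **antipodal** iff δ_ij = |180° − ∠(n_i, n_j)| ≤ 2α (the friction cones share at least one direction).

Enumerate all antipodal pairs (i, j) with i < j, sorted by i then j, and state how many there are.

α = atan 0.25 = 14.04°;  2α = 28.07°
n_0 = (+0.9764, -0.2158)
n_1 = (+0.8321, +0.5547)
n_2 = (+0.3237, +0.9462)
n_3 = (-0.6730, +0.7397)
n_4 = (-0.9583, -0.2857)
n_5 = (-0.2742, -0.9617)
  (0,1): δ = 133.85°  ·
  (0,2): δ = 96.43°  ·
  (0,3): δ = 35.24°  ·
  (0,4): δ = 29.06°  ·
  (0,5): δ = 86.54°  ·
  (1,2): δ = 142.58°  ·
  (1,3): δ = 81.39°  ·
  (1,4): δ = 17.09°  ✓
  (1,5): δ = 40.39°  ·
  (2,3): δ = 118.82°  ·
  (2,4): δ = 54.52°  ·
  (2,5): δ = 2.97°  ✓
  (3,4): δ = 115.70°  ·
  (3,5): δ = 58.21°  ·
  (4,5): δ = 122.51°  ·
antipodal pairs: 2

count = 2; pairs: (1,4), (2,5)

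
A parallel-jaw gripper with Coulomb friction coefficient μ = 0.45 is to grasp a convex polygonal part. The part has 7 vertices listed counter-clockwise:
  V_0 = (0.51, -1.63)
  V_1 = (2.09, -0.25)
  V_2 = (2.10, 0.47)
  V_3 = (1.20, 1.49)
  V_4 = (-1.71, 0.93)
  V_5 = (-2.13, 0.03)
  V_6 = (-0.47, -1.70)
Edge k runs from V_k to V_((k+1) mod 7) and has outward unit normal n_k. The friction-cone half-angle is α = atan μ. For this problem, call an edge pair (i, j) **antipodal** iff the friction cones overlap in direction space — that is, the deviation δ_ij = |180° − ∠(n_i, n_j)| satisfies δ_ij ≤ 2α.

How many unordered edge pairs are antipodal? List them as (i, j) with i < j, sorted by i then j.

count = 6; pairs: (0,3), (0,4), (1,4), (1,5), (2,5), (3,6)

α = atan 0.45 = 24.23°;  2α = 48.46°
n_0 = (+0.6578, -0.7532)
n_1 = (+0.9999, -0.0139)
n_2 = (+0.7498, +0.6616)
n_3 = (-0.1890, +0.9820)
n_4 = (-0.9062, +0.4229)
n_5 = (-0.7216, -0.6924)
n_6 = (+0.0712, -0.9975)
  (0,1): δ = 131.93°  ·
  (0,2): δ = 89.71°  ·
  (0,3): δ = 30.24°  ✓
  (0,4): δ = 23.85°  ✓
  (0,5): δ = 92.68°  ·
  (0,6): δ = 142.95°  ·
  (1,2): δ = 137.78°  ·
  (1,3): δ = 78.31°  ·
  (1,4): δ = 24.22°  ✓
  (1,5): δ = 44.61°  ✓
  (1,6): δ = 94.88°  ·
  (2,3): δ = 120.53°  ·
  (2,4): δ = 66.44°  ·
  (2,5): δ = 2.39°  ✓
  (2,6): δ = 52.66°  ·
  (3,4): δ = 125.91°  ·
  (3,5): δ = 57.08°  ·
  (3,6): δ = 6.81°  ✓
  (4,5): δ = 111.17°  ·
  (4,6): δ = 60.90°  ·
  (5,6): δ = 129.73°  ·
antipodal pairs: 6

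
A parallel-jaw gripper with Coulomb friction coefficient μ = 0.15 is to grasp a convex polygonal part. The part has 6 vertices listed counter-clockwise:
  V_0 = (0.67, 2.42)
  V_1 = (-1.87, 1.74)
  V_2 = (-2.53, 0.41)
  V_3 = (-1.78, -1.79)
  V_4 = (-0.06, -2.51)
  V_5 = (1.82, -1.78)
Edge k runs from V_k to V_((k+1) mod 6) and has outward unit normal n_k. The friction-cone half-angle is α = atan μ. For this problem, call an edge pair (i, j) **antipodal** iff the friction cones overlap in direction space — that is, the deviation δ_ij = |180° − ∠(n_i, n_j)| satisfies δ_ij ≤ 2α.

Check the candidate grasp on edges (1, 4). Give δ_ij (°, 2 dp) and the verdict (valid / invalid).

δ = 42.39°, invalid

α = atan 0.15 = 8.53°;  2α = 17.06°
edge 1: e_1 = (-0.66, -1.33);  n_1 = (-0.8958, +0.4445)
edge 4: e_4 = (+1.88, +0.73);  n_4 = (+0.3620, -0.9322)
∠(n_1, n_4) = 137.61°
δ = |180° − 137.61°| = 42.39°
42.39° > 2α = 17.06°  →  invalid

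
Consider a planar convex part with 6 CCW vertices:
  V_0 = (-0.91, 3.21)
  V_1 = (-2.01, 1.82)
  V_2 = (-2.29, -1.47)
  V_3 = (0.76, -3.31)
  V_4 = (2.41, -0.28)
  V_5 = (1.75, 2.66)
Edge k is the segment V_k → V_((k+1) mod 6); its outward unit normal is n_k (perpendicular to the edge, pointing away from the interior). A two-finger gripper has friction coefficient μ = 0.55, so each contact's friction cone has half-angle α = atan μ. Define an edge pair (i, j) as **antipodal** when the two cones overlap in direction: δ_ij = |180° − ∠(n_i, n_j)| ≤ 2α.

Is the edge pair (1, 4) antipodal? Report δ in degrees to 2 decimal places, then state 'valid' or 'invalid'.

α = atan 0.55 = 28.81°;  2α = 57.62°
edge 1: e_1 = (-0.28, -3.29);  n_1 = (-0.9964, +0.0848)
edge 4: e_4 = (-0.66, +2.94);  n_4 = (+0.9757, +0.2190)
∠(n_1, n_4) = 162.48°
δ = |180° − 162.48°| = 17.52°
17.52° ≤ 2α = 57.62°  →  valid

δ = 17.52°, valid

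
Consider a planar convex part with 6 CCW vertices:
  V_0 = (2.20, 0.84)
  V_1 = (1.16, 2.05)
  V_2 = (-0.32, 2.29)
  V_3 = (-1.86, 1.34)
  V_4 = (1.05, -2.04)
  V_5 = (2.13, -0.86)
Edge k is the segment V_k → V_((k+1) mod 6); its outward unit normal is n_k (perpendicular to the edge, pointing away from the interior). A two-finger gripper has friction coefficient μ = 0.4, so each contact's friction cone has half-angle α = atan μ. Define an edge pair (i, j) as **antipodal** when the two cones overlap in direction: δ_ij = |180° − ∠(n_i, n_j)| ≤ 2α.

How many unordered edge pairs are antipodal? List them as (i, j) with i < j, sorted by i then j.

count = 4; pairs: (0,3), (1,3), (2,4), (3,5)

α = atan 0.4 = 21.80°;  2α = 43.60°
n_0 = (+0.7584, +0.6518)
n_1 = (+0.1601, +0.9871)
n_2 = (-0.5250, +0.8511)
n_3 = (-0.7578, -0.6525)
n_4 = (+0.7377, -0.6752)
n_5 = (+0.9992, -0.0411)
  (0,1): δ = 139.89°  ·
  (0,2): δ = 99.01°  ·
  (0,3): δ = 0.05°  ✓
  (0,4): δ = 96.85°  ·
  (0,5): δ = 136.96°  ·
  (1,2): δ = 139.12°  ·
  (1,3): δ = 40.06°  ✓
  (1,4): δ = 56.74°  ·
  (1,5): δ = 96.85°  ·
  (2,3): δ = 80.94°  ·
  (2,4): δ = 15.86°  ✓
  (2,5): δ = 55.97°  ·
  (3,4): δ = 83.19°  ·
  (3,5): δ = 43.08°  ✓
  (4,5): δ = 139.89°  ·
antipodal pairs: 4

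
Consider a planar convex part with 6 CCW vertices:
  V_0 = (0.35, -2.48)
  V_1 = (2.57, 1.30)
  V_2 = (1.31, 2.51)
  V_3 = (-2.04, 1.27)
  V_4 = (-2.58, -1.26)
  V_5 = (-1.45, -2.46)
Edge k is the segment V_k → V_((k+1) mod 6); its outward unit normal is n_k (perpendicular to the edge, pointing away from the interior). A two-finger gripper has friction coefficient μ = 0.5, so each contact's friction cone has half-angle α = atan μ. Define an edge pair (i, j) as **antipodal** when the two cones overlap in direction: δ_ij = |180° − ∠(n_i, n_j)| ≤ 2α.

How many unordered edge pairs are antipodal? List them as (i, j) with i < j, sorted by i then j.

count = 5; pairs: (0,2), (0,3), (1,4), (1,5), (2,5)

α = atan 0.5 = 26.57°;  2α = 53.13°
n_0 = (+0.8623, -0.5064)
n_1 = (+0.6927, +0.7213)
n_2 = (-0.3471, +0.9378)
n_3 = (-0.9780, +0.2087)
n_4 = (-0.7280, -0.6856)
n_5 = (-0.0111, -0.9999)
  (0,1): δ = 103.41°  ·
  (0,2): δ = 39.26°  ✓
  (0,3): δ = 18.38°  ✓
  (0,4): δ = 73.70°  ·
  (0,5): δ = 119.79°  ·
  (1,2): δ = 115.85°  ·
  (1,3): δ = 58.21°  ·
  (1,4): δ = 2.88°  ✓
  (1,5): δ = 43.20°  ✓
  (2,3): δ = 122.36°  ·
  (2,4): δ = 67.03°  ·
  (2,5): δ = 20.95°  ✓
  (3,4): δ = 124.67°  ·
  (3,5): δ = 78.59°  ·
  (4,5): δ = 133.92°  ·
antipodal pairs: 5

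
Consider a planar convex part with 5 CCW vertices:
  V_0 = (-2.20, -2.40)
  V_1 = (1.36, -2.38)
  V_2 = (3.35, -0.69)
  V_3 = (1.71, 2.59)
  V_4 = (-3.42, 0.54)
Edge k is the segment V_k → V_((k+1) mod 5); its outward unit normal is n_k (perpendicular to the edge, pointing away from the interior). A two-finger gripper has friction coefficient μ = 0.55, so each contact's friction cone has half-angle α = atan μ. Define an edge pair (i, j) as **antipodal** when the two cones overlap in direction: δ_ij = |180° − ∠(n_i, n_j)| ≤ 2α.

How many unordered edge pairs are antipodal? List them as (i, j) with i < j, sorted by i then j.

count = 3; pairs: (0,3), (1,3), (2,4)

α = atan 0.55 = 28.81°;  2α = 57.62°
n_0 = (+0.0056, -1.0000)
n_1 = (+0.6473, -0.7622)
n_2 = (+0.8944, +0.4472)
n_3 = (-0.3711, +0.9286)
n_4 = (-0.9236, -0.3833)
  (0,1): δ = 139.98°  ·
  (0,2): δ = 63.76°  ·
  (0,3): δ = 21.46°  ✓
  (0,4): δ = 112.21°  ·
  (1,2): δ = 103.77°  ·
  (1,3): δ = 18.56°  ✓
  (1,4): δ = 72.20°  ·
  (2,3): δ = 94.78°  ·
  (2,4): δ = 4.03°  ✓
  (3,4): δ = 89.25°  ·
antipodal pairs: 3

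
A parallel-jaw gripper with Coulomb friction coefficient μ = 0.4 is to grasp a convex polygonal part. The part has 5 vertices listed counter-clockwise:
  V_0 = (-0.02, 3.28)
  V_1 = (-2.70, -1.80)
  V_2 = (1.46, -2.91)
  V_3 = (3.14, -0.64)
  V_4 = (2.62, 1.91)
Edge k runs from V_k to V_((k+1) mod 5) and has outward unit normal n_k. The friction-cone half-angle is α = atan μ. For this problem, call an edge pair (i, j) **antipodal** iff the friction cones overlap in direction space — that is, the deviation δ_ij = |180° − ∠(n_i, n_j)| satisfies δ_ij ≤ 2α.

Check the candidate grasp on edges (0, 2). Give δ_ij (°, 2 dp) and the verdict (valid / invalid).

δ = 8.69°, valid

α = atan 0.4 = 21.80°;  2α = 43.60°
edge 0: e_0 = (-2.68, -5.08);  n_0 = (-0.8845, +0.4666)
edge 2: e_2 = (+1.68, +2.27);  n_2 = (+0.8038, -0.5949)
∠(n_0, n_2) = 171.31°
δ = |180° − 171.31°| = 8.69°
8.69° ≤ 2α = 43.60°  →  valid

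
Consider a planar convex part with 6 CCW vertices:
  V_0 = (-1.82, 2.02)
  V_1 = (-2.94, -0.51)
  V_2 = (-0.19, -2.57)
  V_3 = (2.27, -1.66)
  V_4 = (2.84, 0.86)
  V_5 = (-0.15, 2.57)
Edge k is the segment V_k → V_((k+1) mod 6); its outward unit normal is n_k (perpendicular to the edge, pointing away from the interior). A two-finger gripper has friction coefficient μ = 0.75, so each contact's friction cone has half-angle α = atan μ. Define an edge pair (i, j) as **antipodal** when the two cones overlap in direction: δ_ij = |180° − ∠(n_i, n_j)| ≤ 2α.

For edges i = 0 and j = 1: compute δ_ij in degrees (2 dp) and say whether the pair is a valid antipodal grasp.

α = atan 0.75 = 36.87°;  2α = 73.74°
edge 0: e_0 = (-1.12, -2.53);  n_0 = (-0.9144, +0.4048)
edge 1: e_1 = (+2.75, -2.06);  n_1 = (-0.5995, -0.8003)
∠(n_0, n_1) = 77.04°
δ = |180° − 77.04°| = 102.96°
102.96° > 2α = 73.74°  →  invalid

δ = 102.96°, invalid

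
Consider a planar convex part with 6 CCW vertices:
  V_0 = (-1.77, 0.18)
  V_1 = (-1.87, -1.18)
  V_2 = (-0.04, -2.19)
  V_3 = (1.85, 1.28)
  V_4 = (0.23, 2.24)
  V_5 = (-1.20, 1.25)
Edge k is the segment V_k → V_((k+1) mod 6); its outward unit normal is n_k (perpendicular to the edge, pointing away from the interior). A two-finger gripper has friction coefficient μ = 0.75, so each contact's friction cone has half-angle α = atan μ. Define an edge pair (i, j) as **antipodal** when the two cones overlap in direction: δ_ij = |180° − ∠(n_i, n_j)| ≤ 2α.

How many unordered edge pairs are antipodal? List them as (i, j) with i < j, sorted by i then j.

α = atan 0.75 = 36.87°;  2α = 73.74°
n_0 = (-0.9973, +0.0733)
n_1 = (-0.4832, -0.8755)
n_2 = (+0.8782, -0.4783)
n_3 = (+0.5098, +0.8603)
n_4 = (-0.5692, +0.8222)
n_5 = (-0.8826, +0.4702)
  (0,1): δ = 114.69°  ·
  (0,2): δ = 24.37°  ✓
  (0,3): δ = 63.55°  ✓
  (0,4): δ = 128.90°  ·
  (0,5): δ = 156.16°  ·
  (1,2): δ = 89.68°  ·
  (1,3): δ = 1.76°  ✓
  (1,4): δ = 63.59°  ✓
  (1,5): δ = 90.85°  ·
  (2,3): δ = 92.07°  ·
  (2,4): δ = 26.73°  ✓
  (2,5): δ = 0.53°  ✓
  (3,4): δ = 114.65°  ·
  (3,5): δ = 87.39°  ·
  (4,5): δ = 152.74°  ·
antipodal pairs: 6

count = 6; pairs: (0,2), (0,3), (1,3), (1,4), (2,4), (2,5)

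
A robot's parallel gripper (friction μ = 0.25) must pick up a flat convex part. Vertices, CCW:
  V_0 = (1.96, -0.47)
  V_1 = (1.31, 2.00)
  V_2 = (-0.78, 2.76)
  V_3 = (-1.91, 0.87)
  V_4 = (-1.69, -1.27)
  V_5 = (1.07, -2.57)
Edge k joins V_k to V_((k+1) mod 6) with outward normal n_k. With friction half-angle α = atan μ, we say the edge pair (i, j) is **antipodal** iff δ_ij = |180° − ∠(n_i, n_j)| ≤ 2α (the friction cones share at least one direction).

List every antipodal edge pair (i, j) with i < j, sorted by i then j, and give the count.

count = 3; pairs: (0,3), (1,4), (2,5)

α = atan 0.25 = 14.04°;  2α = 28.07°
n_0 = (+0.9671, +0.2545)
n_1 = (+0.3417, +0.9398)
n_2 = (-0.8583, +0.5132)
n_3 = (-0.9948, -0.1023)
n_4 = (-0.4261, -0.9047)
n_5 = (+0.9207, -0.3902)
  (0,1): δ = 124.73°  ·
  (0,2): δ = 45.62°  ·
  (0,3): δ = 8.87°  ✓
  (0,4): δ = 50.04°  ·
  (0,5): δ = 142.29°  ·
  (1,2): δ = 100.89°  ·
  (1,3): δ = 64.15°  ·
  (1,4): δ = 5.24°  ✓
  (1,5): δ = 87.02°  ·
  (2,3): δ = 143.26°  ·
  (2,4): δ = 84.35°  ·
  (2,5): δ = 7.91°  ✓
  (3,4): δ = 121.09°  ·
  (3,5): δ = 28.84°  ·
  (4,5): δ = 87.75°  ·
antipodal pairs: 3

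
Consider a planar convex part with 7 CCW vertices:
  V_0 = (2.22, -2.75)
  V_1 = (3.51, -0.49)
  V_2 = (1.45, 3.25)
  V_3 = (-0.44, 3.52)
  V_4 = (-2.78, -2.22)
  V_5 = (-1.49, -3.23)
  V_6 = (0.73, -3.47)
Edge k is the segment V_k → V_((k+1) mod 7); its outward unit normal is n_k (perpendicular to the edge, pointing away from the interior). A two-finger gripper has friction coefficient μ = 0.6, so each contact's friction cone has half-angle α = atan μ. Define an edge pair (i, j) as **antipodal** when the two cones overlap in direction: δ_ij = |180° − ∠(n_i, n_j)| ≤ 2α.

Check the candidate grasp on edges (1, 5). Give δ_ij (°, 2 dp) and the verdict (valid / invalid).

δ = 54.98°, valid

α = atan 0.6 = 30.96°;  2α = 61.93°
edge 1: e_1 = (-2.06, +3.74);  n_1 = (+0.8759, +0.4825)
edge 5: e_5 = (+2.22, -0.24);  n_5 = (-0.1075, -0.9942)
∠(n_1, n_5) = 125.02°
δ = |180° − 125.02°| = 54.98°
54.98° ≤ 2α = 61.93°  →  valid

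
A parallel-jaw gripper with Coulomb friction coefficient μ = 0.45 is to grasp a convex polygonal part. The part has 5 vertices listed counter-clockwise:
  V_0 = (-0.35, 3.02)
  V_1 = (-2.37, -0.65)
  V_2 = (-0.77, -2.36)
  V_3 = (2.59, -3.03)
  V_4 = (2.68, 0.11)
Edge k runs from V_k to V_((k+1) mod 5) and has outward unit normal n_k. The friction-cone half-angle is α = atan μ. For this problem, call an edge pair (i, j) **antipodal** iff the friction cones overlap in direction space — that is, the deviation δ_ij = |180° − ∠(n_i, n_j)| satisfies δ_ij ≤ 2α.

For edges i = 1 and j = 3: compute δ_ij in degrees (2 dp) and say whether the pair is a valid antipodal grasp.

α = atan 0.45 = 24.23°;  2α = 48.46°
edge 1: e_1 = (+1.60, -1.71);  n_1 = (-0.7302, -0.6832)
edge 3: e_3 = (+0.09, +3.14);  n_3 = (+0.9996, -0.0287)
∠(n_1, n_3) = 135.26°
δ = |180° − 135.26°| = 44.74°
44.74° ≤ 2α = 48.46°  →  valid

δ = 44.74°, valid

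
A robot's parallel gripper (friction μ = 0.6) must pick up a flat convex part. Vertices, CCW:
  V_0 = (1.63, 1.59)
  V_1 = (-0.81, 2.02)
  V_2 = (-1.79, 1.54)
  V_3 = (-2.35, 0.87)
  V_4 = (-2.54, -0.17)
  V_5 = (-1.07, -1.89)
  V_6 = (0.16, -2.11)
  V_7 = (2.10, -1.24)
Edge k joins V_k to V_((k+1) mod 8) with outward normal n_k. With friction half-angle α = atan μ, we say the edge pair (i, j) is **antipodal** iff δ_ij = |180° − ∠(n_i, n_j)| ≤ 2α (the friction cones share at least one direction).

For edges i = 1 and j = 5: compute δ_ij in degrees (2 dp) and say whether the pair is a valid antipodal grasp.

δ = 36.24°, valid

α = atan 0.6 = 30.96°;  2α = 61.93°
edge 1: e_1 = (-0.98, -0.48);  n_1 = (-0.4399, +0.8981)
edge 5: e_5 = (+1.23, -0.22);  n_5 = (-0.1761, -0.9844)
∠(n_1, n_5) = 143.76°
δ = |180° − 143.76°| = 36.24°
36.24° ≤ 2α = 61.93°  →  valid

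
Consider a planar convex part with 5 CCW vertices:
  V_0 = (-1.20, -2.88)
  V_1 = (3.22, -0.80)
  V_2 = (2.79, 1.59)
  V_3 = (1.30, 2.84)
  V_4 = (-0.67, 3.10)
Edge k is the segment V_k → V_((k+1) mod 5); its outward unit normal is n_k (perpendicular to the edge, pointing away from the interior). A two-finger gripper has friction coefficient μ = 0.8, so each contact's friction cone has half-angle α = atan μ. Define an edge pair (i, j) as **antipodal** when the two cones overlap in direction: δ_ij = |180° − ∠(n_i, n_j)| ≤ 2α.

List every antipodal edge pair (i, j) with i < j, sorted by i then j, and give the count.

α = atan 0.8 = 38.66°;  2α = 77.32°
n_0 = (+0.4258, -0.9048)
n_1 = (+0.9842, +0.1771)
n_2 = (+0.6427, +0.7661)
n_3 = (+0.1308, +0.9914)
n_4 = (-0.9961, +0.0883)
  (0,1): δ = 105.00°  ·
  (0,2): δ = 65.20°  ✓
  (0,3): δ = 32.72°  ✓
  (0,4): δ = 59.73°  ✓
  (1,2): δ = 140.19°  ·
  (1,3): δ = 107.72°  ·
  (1,4): δ = 15.26°  ✓
  (2,3): δ = 147.52°  ·
  (2,4): δ = 55.07°  ✓
  (3,4): δ = 87.55°  ·
antipodal pairs: 5

count = 5; pairs: (0,2), (0,3), (0,4), (1,4), (2,4)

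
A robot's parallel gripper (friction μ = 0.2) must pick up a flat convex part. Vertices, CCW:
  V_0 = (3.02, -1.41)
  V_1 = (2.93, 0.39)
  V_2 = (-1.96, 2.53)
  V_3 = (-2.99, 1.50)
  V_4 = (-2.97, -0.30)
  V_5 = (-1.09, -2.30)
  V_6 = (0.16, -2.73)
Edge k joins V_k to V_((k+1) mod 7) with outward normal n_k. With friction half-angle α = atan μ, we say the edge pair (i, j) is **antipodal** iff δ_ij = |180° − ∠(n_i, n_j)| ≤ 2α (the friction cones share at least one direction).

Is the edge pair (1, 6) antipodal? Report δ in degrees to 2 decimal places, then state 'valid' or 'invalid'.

α = atan 0.2 = 11.31°;  2α = 22.62°
edge 1: e_1 = (-4.89, +2.14);  n_1 = (+0.4009, +0.9161)
edge 6: e_6 = (+2.86, +1.32);  n_6 = (+0.4191, -0.9080)
∠(n_1, n_6) = 131.59°
δ = |180° − 131.59°| = 48.41°
48.41° > 2α = 22.62°  →  invalid

δ = 48.41°, invalid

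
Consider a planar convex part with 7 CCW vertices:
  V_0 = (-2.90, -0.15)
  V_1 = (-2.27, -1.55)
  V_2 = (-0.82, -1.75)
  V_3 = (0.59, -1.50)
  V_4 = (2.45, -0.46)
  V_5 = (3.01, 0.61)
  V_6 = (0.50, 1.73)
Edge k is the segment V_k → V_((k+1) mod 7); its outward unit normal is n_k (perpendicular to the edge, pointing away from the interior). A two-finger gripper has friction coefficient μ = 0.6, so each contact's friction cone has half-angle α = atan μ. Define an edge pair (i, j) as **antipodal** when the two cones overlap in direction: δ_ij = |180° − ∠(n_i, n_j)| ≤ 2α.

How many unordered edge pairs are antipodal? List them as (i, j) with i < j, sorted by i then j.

α = atan 0.6 = 30.96°;  2α = 61.93°
n_0 = (-0.9119, -0.4104)
n_1 = (-0.1366, -0.9906)
n_2 = (+0.1746, -0.9846)
n_3 = (+0.4880, -0.8728)
n_4 = (+0.8860, -0.4637)
n_5 = (+0.4075, +0.9132)
n_6 = (-0.4839, +0.8751)
  (0,1): δ = 122.08°  ·
  (0,2): δ = 104.17°  ·
  (0,3): δ = 85.02°  ·
  (0,4): δ = 51.85°  ✓
  (0,5): δ = 41.73°  ✓
  (0,6): δ = 94.71°  ·
  (1,2): δ = 162.09°  ·
  (1,3): δ = 142.94°  ·
  (1,4): δ = 109.77°  ·
  (1,5): δ = 16.19°  ✓
  (1,6): δ = 36.79°  ✓
  (2,3): δ = 160.84°  ·
  (2,4): δ = 127.68°  ·
  (2,5): δ = 34.10°  ✓
  (2,6): δ = 18.89°  ✓
  (3,4): δ = 146.84°  ·
  (3,5): δ = 53.26°  ✓
  (3,6): δ = 0.27°  ✓
  (4,5): δ = 86.42°  ·
  (4,6): δ = 33.43°  ✓
  (5,6): δ = 127.01°  ·
antipodal pairs: 9

count = 9; pairs: (0,4), (0,5), (1,5), (1,6), (2,5), (2,6), (3,5), (3,6), (4,6)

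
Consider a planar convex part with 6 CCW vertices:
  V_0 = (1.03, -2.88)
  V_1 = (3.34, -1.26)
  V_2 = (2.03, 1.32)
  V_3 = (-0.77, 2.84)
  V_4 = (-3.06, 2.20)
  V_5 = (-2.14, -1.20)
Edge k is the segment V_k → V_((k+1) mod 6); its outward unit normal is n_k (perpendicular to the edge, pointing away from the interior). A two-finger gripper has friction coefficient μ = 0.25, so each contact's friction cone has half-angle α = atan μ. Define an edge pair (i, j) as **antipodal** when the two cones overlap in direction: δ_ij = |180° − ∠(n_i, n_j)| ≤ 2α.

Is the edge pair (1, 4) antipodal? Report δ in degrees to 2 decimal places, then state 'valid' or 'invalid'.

α = atan 0.25 = 14.04°;  2α = 28.07°
edge 1: e_1 = (-1.31, +2.58);  n_1 = (+0.8916, +0.4527)
edge 4: e_4 = (+0.92, -3.40);  n_4 = (-0.9653, -0.2612)
∠(n_1, n_4) = 168.22°
δ = |180° − 168.22°| = 11.78°
11.78° ≤ 2α = 28.07°  →  valid

δ = 11.78°, valid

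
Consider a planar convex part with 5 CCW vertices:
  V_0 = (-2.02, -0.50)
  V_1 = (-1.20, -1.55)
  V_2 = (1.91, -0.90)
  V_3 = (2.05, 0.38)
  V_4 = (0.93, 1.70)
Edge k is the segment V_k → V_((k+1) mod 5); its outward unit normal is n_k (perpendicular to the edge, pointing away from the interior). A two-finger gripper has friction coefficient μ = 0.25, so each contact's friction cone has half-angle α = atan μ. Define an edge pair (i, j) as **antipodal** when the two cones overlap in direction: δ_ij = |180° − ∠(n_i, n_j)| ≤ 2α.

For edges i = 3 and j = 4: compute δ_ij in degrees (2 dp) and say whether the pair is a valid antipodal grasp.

α = atan 0.25 = 14.04°;  2α = 28.07°
edge 3: e_3 = (-1.12, +1.32);  n_3 = (+0.7625, +0.6470)
edge 4: e_4 = (-2.95, -2.20);  n_4 = (-0.5978, +0.8016)
∠(n_3, n_4) = 86.40°
δ = |180° − 86.40°| = 93.60°
93.60° > 2α = 28.07°  →  invalid

δ = 93.60°, invalid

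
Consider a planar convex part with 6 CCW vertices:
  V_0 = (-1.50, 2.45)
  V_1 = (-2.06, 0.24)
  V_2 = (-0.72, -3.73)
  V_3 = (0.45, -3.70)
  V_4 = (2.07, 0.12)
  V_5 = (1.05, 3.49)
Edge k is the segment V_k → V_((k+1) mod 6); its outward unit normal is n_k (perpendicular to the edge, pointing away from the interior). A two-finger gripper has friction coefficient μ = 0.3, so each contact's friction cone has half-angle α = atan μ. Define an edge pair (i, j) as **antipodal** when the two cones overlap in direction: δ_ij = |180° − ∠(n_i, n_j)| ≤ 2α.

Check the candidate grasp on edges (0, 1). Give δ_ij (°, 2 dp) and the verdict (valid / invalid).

δ = 147.13°, invalid

α = atan 0.3 = 16.70°;  2α = 33.40°
edge 0: e_0 = (-0.56, -2.21);  n_0 = (-0.9694, +0.2456)
edge 1: e_1 = (+1.34, -3.97);  n_1 = (-0.9475, -0.3198)
∠(n_0, n_1) = 32.87°
δ = |180° − 32.87°| = 147.13°
147.13° > 2α = 33.40°  →  invalid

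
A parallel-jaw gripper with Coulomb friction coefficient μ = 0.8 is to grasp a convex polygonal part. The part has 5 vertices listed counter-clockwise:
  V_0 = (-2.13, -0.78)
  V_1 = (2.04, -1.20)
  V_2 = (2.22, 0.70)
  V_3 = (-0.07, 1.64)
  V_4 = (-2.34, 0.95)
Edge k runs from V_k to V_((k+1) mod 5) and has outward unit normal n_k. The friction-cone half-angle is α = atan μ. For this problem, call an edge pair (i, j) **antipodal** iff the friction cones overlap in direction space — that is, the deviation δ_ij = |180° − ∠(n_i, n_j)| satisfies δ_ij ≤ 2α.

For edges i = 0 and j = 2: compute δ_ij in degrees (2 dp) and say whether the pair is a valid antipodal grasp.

α = atan 0.8 = 38.66°;  2α = 77.32°
edge 0: e_0 = (+4.17, -0.42);  n_0 = (-0.1002, -0.9950)
edge 2: e_2 = (-2.29, +0.94);  n_2 = (+0.3797, +0.9251)
∠(n_0, n_2) = 163.43°
δ = |180° − 163.43°| = 16.57°
16.57° ≤ 2α = 77.32°  →  valid

δ = 16.57°, valid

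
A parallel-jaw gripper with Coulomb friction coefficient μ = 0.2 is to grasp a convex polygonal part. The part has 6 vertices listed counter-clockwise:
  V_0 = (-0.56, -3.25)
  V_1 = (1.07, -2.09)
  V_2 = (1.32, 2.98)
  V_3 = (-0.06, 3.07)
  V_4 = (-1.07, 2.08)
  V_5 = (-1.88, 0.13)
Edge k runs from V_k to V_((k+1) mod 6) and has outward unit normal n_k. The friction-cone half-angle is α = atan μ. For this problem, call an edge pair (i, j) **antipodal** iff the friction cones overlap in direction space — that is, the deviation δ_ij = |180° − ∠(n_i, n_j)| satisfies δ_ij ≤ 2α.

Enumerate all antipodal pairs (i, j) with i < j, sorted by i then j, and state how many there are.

count = 2; pairs: (0,3), (1,4)

α = atan 0.2 = 11.31°;  2α = 22.62°
n_0 = (+0.5798, -0.8147)
n_1 = (+0.9988, -0.0492)
n_2 = (+0.0651, +0.9979)
n_3 = (-0.7000, +0.7141)
n_4 = (-0.9235, +0.3836)
n_5 = (-0.9315, -0.3638)
  (0,1): δ = 128.26°  ·
  (0,2): δ = 39.17°  ·
  (0,3): δ = 8.99°  ✓
  (0,4): δ = 32.00°  ·
  (0,5): δ = 75.89°  ·
  (1,2): δ = 90.91°  ·
  (1,3): δ = 42.75°  ·
  (1,4): δ = 19.73°  ✓
  (1,5): δ = 24.16°  ·
  (2,3): δ = 131.84°  ·
  (2,4): δ = 108.83°  ·
  (2,5): δ = 64.94°  ·
  (3,4): δ = 156.98°  ·
  (3,5): δ = 113.09°  ·
  (4,5): δ = 136.11°  ·
antipodal pairs: 2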